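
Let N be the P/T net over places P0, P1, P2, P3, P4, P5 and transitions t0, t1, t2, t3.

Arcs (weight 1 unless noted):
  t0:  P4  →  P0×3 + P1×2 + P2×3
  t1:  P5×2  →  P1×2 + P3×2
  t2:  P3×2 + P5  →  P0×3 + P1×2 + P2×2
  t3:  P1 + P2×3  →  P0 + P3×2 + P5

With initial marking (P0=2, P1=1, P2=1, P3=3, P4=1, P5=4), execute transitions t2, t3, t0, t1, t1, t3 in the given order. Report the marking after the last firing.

(P0=10, P1=7, P2=0, P3=9, P4=0, P5=1)

step 1: fire t2:  (P0=2, P1=1, P2=1, P3=3, P4=1, P5=4) → (P0=5, P1=3, P2=3, P3=1, P4=1, P5=3)
step 2: fire t3:  (P0=5, P1=3, P2=3, P3=1, P4=1, P5=3) → (P0=6, P1=2, P2=0, P3=3, P4=1, P5=4)
step 3: fire t0:  (P0=6, P1=2, P2=0, P3=3, P4=1, P5=4) → (P0=9, P1=4, P2=3, P3=3, P4=0, P5=4)
step 4: fire t1:  (P0=9, P1=4, P2=3, P3=3, P4=0, P5=4) → (P0=9, P1=6, P2=3, P3=5, P4=0, P5=2)
step 5: fire t1:  (P0=9, P1=6, P2=3, P3=5, P4=0, P5=2) → (P0=9, P1=8, P2=3, P3=7, P4=0, P5=0)
step 6: fire t3:  (P0=9, P1=8, P2=3, P3=7, P4=0, P5=0) → (P0=10, P1=7, P2=0, P3=9, P4=0, P5=1)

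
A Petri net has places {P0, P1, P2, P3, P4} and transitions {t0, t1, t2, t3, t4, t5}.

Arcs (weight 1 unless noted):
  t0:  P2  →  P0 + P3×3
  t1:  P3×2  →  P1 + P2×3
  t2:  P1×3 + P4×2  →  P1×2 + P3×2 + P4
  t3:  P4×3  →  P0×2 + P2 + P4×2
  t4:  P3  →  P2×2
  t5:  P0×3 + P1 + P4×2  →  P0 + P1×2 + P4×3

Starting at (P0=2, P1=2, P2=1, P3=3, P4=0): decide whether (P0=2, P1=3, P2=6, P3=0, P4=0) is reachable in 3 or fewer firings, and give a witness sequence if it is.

YES — reachable via ⟨t1, t4⟩ (2 firings)

step 1: fire t1:  (P0=2, P1=2, P2=1, P3=3, P4=0) → (P0=2, P1=3, P2=4, P3=1, P4=0)
step 2: fire t4:  (P0=2, P1=3, P2=4, P3=1, P4=0) → (P0=2, P1=3, P2=6, P3=0, P4=0)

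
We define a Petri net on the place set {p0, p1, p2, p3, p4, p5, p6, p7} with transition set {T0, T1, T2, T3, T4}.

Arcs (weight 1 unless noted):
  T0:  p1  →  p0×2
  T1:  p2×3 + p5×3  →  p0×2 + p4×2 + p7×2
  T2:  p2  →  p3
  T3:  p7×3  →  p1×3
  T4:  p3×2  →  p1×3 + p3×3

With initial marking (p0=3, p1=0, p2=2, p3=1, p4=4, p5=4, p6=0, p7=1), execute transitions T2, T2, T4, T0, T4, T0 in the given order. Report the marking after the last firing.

(p0=7, p1=4, p2=0, p3=5, p4=4, p5=4, p6=0, p7=1)

step 1: fire T2:  (p0=3, p1=0, p2=2, p3=1, p4=4, p5=4, p6=0, p7=1) → (p0=3, p1=0, p2=1, p3=2, p4=4, p5=4, p6=0, p7=1)
step 2: fire T2:  (p0=3, p1=0, p2=1, p3=2, p4=4, p5=4, p6=0, p7=1) → (p0=3, p1=0, p2=0, p3=3, p4=4, p5=4, p6=0, p7=1)
step 3: fire T4:  (p0=3, p1=0, p2=0, p3=3, p4=4, p5=4, p6=0, p7=1) → (p0=3, p1=3, p2=0, p3=4, p4=4, p5=4, p6=0, p7=1)
step 4: fire T0:  (p0=3, p1=3, p2=0, p3=4, p4=4, p5=4, p6=0, p7=1) → (p0=5, p1=2, p2=0, p3=4, p4=4, p5=4, p6=0, p7=1)
step 5: fire T4:  (p0=5, p1=2, p2=0, p3=4, p4=4, p5=4, p6=0, p7=1) → (p0=5, p1=5, p2=0, p3=5, p4=4, p5=4, p6=0, p7=1)
step 6: fire T0:  (p0=5, p1=5, p2=0, p3=5, p4=4, p5=4, p6=0, p7=1) → (p0=7, p1=4, p2=0, p3=5, p4=4, p5=4, p6=0, p7=1)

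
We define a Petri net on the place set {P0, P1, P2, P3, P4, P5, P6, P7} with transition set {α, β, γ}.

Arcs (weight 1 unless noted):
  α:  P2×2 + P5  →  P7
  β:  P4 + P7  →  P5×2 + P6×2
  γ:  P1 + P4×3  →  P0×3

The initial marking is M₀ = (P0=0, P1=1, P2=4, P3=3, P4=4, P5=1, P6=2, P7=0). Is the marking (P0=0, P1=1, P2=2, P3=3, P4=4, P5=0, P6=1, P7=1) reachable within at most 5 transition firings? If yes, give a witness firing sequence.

NO — not reachable within 5 firings

depth 0: 1 marking
depth 1: 3 markings reached so far
depth 2: 5 markings reached so far
depth 3: 7 markings reached so far
depth 4: 9 markings reached so far
depth 5: 9 markings reached so far
(frontier empty at depth 5; search complete)
target is not among the 9 markings reachable within 5 steps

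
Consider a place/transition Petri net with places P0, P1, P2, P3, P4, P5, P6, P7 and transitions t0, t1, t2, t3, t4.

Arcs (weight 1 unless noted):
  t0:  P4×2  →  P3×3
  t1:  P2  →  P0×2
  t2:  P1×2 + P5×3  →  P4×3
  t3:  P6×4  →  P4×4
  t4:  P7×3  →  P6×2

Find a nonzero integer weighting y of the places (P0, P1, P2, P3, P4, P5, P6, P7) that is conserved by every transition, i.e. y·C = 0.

Incidence matrix C (rows=places, cols=transitions):
       t0   t1   t2   t3   t4
   P0   0    2    0    0    0
   P1   0    0   -2    0    0
   P2   0   -1    0    0    0
   P3   3    0    0    0    0
   P4  -2    0    3    4    0
   P5   0    0   -3    0    0
   P6   0    0    0   -4    2
   P7   0    0    0    0   -3

Candidate y = [1, 0, 2, 0, 0, 0, 0, 0]; check y·C column-wise:
  col t0: 1·0 + 2·0 + 0·3 + 0·-2 = 0
  col t1: 1·2 + 2·-1 = 0
  col t2: 1·0 + 0·-2 + 2·0 + 0·3 + 0·-3 = 0
  col t3: 1·0 + 2·0 + 0·4 + 0·-4 = 0
  col t4: 1·0 + 2·0 + 0·2 + 0·-3 = 0

y = (P0:1, P1:0, P2:2, P3:0, P4:0, P5:0, P6:0, P7:0)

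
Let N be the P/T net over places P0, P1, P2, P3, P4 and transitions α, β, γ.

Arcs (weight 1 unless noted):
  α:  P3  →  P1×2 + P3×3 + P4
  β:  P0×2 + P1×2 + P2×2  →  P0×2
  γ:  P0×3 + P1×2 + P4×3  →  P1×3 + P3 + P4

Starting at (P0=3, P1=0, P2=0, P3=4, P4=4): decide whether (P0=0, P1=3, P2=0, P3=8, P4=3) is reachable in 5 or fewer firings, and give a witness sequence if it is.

depth 0: 1 marking
depth 1: 2 markings reached so far
depth 2: 4 markings reached so far
depth 3: 6 markings reached so far
depth 4: 8 markings reached so far
depth 5: 10 markings reached so far
target is not among the 10 markings reachable within 5 steps

NO — not reachable within 5 firings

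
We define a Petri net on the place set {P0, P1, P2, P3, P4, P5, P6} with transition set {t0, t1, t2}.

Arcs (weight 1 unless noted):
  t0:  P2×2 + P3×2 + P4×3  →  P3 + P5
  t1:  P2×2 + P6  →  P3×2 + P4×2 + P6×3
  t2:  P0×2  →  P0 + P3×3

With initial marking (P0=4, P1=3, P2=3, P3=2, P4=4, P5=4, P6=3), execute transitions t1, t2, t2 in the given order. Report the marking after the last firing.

step 1: fire t1:  (P0=4, P1=3, P2=3, P3=2, P4=4, P5=4, P6=3) → (P0=4, P1=3, P2=1, P3=4, P4=6, P5=4, P6=5)
step 2: fire t2:  (P0=4, P1=3, P2=1, P3=4, P4=6, P5=4, P6=5) → (P0=3, P1=3, P2=1, P3=7, P4=6, P5=4, P6=5)
step 3: fire t2:  (P0=3, P1=3, P2=1, P3=7, P4=6, P5=4, P6=5) → (P0=2, P1=3, P2=1, P3=10, P4=6, P5=4, P6=5)

(P0=2, P1=3, P2=1, P3=10, P4=6, P5=4, P6=5)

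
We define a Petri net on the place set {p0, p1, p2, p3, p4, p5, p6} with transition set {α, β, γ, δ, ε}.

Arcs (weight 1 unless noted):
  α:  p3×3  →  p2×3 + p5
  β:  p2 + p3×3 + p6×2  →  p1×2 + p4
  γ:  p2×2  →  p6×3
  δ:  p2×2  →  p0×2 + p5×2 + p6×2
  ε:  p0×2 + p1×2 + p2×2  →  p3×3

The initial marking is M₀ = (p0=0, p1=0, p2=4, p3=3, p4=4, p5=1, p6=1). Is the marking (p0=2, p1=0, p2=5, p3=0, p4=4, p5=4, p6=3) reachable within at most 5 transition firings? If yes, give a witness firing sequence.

step 1: fire α:  (p0=0, p1=0, p2=4, p3=3, p4=4, p5=1, p6=1) → (p0=0, p1=0, p2=7, p3=0, p4=4, p5=2, p6=1)
step 2: fire δ:  (p0=0, p1=0, p2=7, p3=0, p4=4, p5=2, p6=1) → (p0=2, p1=0, p2=5, p3=0, p4=4, p5=4, p6=3)

YES — reachable via ⟨α, δ⟩ (2 firings)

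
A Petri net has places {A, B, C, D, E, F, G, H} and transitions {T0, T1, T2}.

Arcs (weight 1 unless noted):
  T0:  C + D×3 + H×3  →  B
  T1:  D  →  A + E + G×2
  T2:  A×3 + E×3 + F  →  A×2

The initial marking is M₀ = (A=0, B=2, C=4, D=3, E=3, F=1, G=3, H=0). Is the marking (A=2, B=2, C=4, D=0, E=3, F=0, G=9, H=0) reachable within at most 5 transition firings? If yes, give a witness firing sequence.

step 1: fire T1:  (A=0, B=2, C=4, D=3, E=3, F=1, G=3, H=0) → (A=1, B=2, C=4, D=2, E=4, F=1, G=5, H=0)
step 2: fire T1:  (A=1, B=2, C=4, D=2, E=4, F=1, G=5, H=0) → (A=2, B=2, C=4, D=1, E=5, F=1, G=7, H=0)
step 3: fire T1:  (A=2, B=2, C=4, D=1, E=5, F=1, G=7, H=0) → (A=3, B=2, C=4, D=0, E=6, F=1, G=9, H=0)
step 4: fire T2:  (A=3, B=2, C=4, D=0, E=6, F=1, G=9, H=0) → (A=2, B=2, C=4, D=0, E=3, F=0, G=9, H=0)

YES — reachable via ⟨T1, T1, T1, T2⟩ (4 firings)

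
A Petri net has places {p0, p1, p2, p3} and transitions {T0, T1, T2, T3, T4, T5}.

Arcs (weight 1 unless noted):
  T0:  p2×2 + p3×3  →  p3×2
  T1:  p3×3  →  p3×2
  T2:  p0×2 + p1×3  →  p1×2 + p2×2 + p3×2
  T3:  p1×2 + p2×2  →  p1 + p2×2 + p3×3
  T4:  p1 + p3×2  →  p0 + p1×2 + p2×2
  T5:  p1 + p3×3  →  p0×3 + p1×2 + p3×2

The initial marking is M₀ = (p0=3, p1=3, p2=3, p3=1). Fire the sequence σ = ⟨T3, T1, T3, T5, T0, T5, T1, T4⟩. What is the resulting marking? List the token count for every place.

(p0=10, p1=4, p2=3, p3=0)

step 1: fire T3:  (p0=3, p1=3, p2=3, p3=1) → (p0=3, p1=2, p2=3, p3=4)
step 2: fire T1:  (p0=3, p1=2, p2=3, p3=4) → (p0=3, p1=2, p2=3, p3=3)
step 3: fire T3:  (p0=3, p1=2, p2=3, p3=3) → (p0=3, p1=1, p2=3, p3=6)
step 4: fire T5:  (p0=3, p1=1, p2=3, p3=6) → (p0=6, p1=2, p2=3, p3=5)
step 5: fire T0:  (p0=6, p1=2, p2=3, p3=5) → (p0=6, p1=2, p2=1, p3=4)
step 6: fire T5:  (p0=6, p1=2, p2=1, p3=4) → (p0=9, p1=3, p2=1, p3=3)
step 7: fire T1:  (p0=9, p1=3, p2=1, p3=3) → (p0=9, p1=3, p2=1, p3=2)
step 8: fire T4:  (p0=9, p1=3, p2=1, p3=2) → (p0=10, p1=4, p2=3, p3=0)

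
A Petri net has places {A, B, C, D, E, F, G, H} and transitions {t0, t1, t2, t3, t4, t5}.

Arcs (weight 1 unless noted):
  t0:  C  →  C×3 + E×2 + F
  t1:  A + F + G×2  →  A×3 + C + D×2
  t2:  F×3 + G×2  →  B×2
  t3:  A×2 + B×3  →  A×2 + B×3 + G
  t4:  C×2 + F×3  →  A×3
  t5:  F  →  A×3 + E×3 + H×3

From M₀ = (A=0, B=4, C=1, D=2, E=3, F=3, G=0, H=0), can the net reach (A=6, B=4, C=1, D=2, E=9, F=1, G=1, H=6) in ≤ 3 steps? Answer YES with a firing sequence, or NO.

YES — reachable via ⟨t5, t3, t5⟩ (3 firings)

step 1: fire t5:  (A=0, B=4, C=1, D=2, E=3, F=3, G=0, H=0) → (A=3, B=4, C=1, D=2, E=6, F=2, G=0, H=3)
step 2: fire t3:  (A=3, B=4, C=1, D=2, E=6, F=2, G=0, H=3) → (A=3, B=4, C=1, D=2, E=6, F=2, G=1, H=3)
step 3: fire t5:  (A=3, B=4, C=1, D=2, E=6, F=2, G=1, H=3) → (A=6, B=4, C=1, D=2, E=9, F=1, G=1, H=6)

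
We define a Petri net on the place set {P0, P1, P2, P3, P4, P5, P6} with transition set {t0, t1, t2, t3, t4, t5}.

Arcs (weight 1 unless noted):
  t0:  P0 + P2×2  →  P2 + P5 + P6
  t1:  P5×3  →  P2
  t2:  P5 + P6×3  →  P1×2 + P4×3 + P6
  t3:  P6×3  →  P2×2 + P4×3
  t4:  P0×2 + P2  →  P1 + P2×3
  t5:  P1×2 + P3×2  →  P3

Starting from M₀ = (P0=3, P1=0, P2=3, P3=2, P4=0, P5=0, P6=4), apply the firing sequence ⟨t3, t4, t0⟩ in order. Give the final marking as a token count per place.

(P0=0, P1=1, P2=6, P3=2, P4=3, P5=1, P6=2)

step 1: fire t3:  (P0=3, P1=0, P2=3, P3=2, P4=0, P5=0, P6=4) → (P0=3, P1=0, P2=5, P3=2, P4=3, P5=0, P6=1)
step 2: fire t4:  (P0=3, P1=0, P2=5, P3=2, P4=3, P5=0, P6=1) → (P0=1, P1=1, P2=7, P3=2, P4=3, P5=0, P6=1)
step 3: fire t0:  (P0=1, P1=1, P2=7, P3=2, P4=3, P5=0, P6=1) → (P0=0, P1=1, P2=6, P3=2, P4=3, P5=1, P6=2)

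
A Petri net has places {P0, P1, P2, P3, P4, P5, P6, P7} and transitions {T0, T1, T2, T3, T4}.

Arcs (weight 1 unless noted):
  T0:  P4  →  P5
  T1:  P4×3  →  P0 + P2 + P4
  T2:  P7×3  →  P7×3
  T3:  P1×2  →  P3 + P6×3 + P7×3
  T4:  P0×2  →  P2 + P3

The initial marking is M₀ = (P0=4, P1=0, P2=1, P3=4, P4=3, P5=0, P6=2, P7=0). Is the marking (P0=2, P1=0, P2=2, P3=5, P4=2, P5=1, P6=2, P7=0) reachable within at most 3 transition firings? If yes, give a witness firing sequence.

step 1: fire T0:  (P0=4, P1=0, P2=1, P3=4, P4=3, P5=0, P6=2, P7=0) → (P0=4, P1=0, P2=1, P3=4, P4=2, P5=1, P6=2, P7=0)
step 2: fire T4:  (P0=4, P1=0, P2=1, P3=4, P4=2, P5=1, P6=2, P7=0) → (P0=2, P1=0, P2=2, P3=5, P4=2, P5=1, P6=2, P7=0)

YES — reachable via ⟨T0, T4⟩ (2 firings)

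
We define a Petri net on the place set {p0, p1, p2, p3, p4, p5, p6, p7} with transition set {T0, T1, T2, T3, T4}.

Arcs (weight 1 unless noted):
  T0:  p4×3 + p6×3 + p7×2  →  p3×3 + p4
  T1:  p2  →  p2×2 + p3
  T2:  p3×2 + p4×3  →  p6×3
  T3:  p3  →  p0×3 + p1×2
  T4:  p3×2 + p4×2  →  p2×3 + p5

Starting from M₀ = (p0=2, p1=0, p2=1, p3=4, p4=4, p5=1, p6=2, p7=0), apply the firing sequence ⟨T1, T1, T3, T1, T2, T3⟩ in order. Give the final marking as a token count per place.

(p0=8, p1=4, p2=4, p3=3, p4=1, p5=1, p6=5, p7=0)

step 1: fire T1:  (p0=2, p1=0, p2=1, p3=4, p4=4, p5=1, p6=2, p7=0) → (p0=2, p1=0, p2=2, p3=5, p4=4, p5=1, p6=2, p7=0)
step 2: fire T1:  (p0=2, p1=0, p2=2, p3=5, p4=4, p5=1, p6=2, p7=0) → (p0=2, p1=0, p2=3, p3=6, p4=4, p5=1, p6=2, p7=0)
step 3: fire T3:  (p0=2, p1=0, p2=3, p3=6, p4=4, p5=1, p6=2, p7=0) → (p0=5, p1=2, p2=3, p3=5, p4=4, p5=1, p6=2, p7=0)
step 4: fire T1:  (p0=5, p1=2, p2=3, p3=5, p4=4, p5=1, p6=2, p7=0) → (p0=5, p1=2, p2=4, p3=6, p4=4, p5=1, p6=2, p7=0)
step 5: fire T2:  (p0=5, p1=2, p2=4, p3=6, p4=4, p5=1, p6=2, p7=0) → (p0=5, p1=2, p2=4, p3=4, p4=1, p5=1, p6=5, p7=0)
step 6: fire T3:  (p0=5, p1=2, p2=4, p3=4, p4=1, p5=1, p6=5, p7=0) → (p0=8, p1=4, p2=4, p3=3, p4=1, p5=1, p6=5, p7=0)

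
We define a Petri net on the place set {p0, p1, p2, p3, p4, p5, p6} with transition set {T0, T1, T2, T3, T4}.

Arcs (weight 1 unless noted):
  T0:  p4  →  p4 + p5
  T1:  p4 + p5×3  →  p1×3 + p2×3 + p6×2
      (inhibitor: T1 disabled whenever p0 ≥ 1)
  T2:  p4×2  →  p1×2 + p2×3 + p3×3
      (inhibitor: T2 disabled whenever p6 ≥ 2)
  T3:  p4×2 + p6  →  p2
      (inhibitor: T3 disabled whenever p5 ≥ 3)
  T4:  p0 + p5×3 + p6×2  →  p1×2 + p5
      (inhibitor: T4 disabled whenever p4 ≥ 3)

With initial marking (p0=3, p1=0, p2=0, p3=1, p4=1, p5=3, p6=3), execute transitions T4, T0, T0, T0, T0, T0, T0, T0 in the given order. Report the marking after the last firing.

(p0=2, p1=2, p2=0, p3=1, p4=1, p5=8, p6=1)

step 1: fire T4:  (p0=3, p1=0, p2=0, p3=1, p4=1, p5=3, p6=3) → (p0=2, p1=2, p2=0, p3=1, p4=1, p5=1, p6=1)
step 2: fire T0:  (p0=2, p1=2, p2=0, p3=1, p4=1, p5=1, p6=1) → (p0=2, p1=2, p2=0, p3=1, p4=1, p5=2, p6=1)
step 3: fire T0:  (p0=2, p1=2, p2=0, p3=1, p4=1, p5=2, p6=1) → (p0=2, p1=2, p2=0, p3=1, p4=1, p5=3, p6=1)
step 4: fire T0:  (p0=2, p1=2, p2=0, p3=1, p4=1, p5=3, p6=1) → (p0=2, p1=2, p2=0, p3=1, p4=1, p5=4, p6=1)
step 5: fire T0:  (p0=2, p1=2, p2=0, p3=1, p4=1, p5=4, p6=1) → (p0=2, p1=2, p2=0, p3=1, p4=1, p5=5, p6=1)
step 6: fire T0:  (p0=2, p1=2, p2=0, p3=1, p4=1, p5=5, p6=1) → (p0=2, p1=2, p2=0, p3=1, p4=1, p5=6, p6=1)
step 7: fire T0:  (p0=2, p1=2, p2=0, p3=1, p4=1, p5=6, p6=1) → (p0=2, p1=2, p2=0, p3=1, p4=1, p5=7, p6=1)
step 8: fire T0:  (p0=2, p1=2, p2=0, p3=1, p4=1, p5=7, p6=1) → (p0=2, p1=2, p2=0, p3=1, p4=1, p5=8, p6=1)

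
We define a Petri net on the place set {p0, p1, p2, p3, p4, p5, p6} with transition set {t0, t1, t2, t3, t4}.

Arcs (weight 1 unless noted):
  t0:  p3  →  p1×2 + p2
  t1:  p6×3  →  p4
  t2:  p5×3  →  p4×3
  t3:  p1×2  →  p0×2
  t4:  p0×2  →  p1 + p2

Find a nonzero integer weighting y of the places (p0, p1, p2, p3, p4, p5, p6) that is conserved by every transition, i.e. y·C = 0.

Incidence matrix C (rows=places, cols=transitions):
       t0   t1   t2   t3   t4
   p0   0    0    0    2   -2
   p1   2    0    0   -2    1
   p2   1    0    0    0    1
   p3  -1    0    0    0    0
   p4   0    1    3    0    0
   p5   0    0   -3    0    0
   p6   0   -3    0    0    0

Candidate y = [1, 1, 1, 3, 0, 0, 0]; check y·C column-wise:
  col t0: 1·0 + 1·2 + 1·1 + 3·-1 = 0
  col t1: 1·0 + 1·0 + 1·0 + 3·0 + 0·1 + 0·-3 = 0
  col t2: 1·0 + 1·0 + 1·0 + 3·0 + 0·3 + 0·-3 = 0
  col t3: 1·2 + 1·-2 + 1·0 + 3·0 = 0
  col t4: 1·-2 + 1·1 + 1·1 + 3·0 = 0

y = (p0:1, p1:1, p2:1, p3:3, p4:0, p5:0, p6:0)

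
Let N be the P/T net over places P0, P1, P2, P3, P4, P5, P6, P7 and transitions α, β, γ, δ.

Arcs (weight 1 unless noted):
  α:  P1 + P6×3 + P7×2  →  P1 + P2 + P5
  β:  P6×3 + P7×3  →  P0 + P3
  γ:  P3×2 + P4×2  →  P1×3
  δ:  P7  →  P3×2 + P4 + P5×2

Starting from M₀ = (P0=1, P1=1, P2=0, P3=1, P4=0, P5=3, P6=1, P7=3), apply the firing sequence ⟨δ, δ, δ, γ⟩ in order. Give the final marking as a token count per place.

(P0=1, P1=4, P2=0, P3=5, P4=1, P5=9, P6=1, P7=0)

step 1: fire δ:  (P0=1, P1=1, P2=0, P3=1, P4=0, P5=3, P6=1, P7=3) → (P0=1, P1=1, P2=0, P3=3, P4=1, P5=5, P6=1, P7=2)
step 2: fire δ:  (P0=1, P1=1, P2=0, P3=3, P4=1, P5=5, P6=1, P7=2) → (P0=1, P1=1, P2=0, P3=5, P4=2, P5=7, P6=1, P7=1)
step 3: fire δ:  (P0=1, P1=1, P2=0, P3=5, P4=2, P5=7, P6=1, P7=1) → (P0=1, P1=1, P2=0, P3=7, P4=3, P5=9, P6=1, P7=0)
step 4: fire γ:  (P0=1, P1=1, P2=0, P3=7, P4=3, P5=9, P6=1, P7=0) → (P0=1, P1=4, P2=0, P3=5, P4=1, P5=9, P6=1, P7=0)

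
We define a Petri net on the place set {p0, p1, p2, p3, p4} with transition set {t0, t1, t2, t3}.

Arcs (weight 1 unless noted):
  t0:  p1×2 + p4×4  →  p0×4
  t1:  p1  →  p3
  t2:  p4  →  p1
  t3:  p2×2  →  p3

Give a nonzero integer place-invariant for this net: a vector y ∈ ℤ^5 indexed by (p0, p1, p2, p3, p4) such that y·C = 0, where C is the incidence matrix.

y = (p0:3, p1:2, p2:1, p3:2, p4:2)

Incidence matrix C (rows=places, cols=transitions):
       t0   t1   t2   t3
   p0   4    0    0    0
   p1  -2   -1    1    0
   p2   0    0    0   -2
   p3   0    1    0    1
   p4  -4    0   -1    0

Candidate y = [3, 2, 1, 2, 2]; check y·C column-wise:
  col t0: 3·4 + 2·-2 + 1·0 + 2·0 + 2·-4 = 0
  col t1: 3·0 + 2·-1 + 1·0 + 2·1 + 2·0 = 0
  col t2: 3·0 + 2·1 + 1·0 + 2·0 + 2·-1 = 0
  col t3: 3·0 + 2·0 + 1·-2 + 2·1 + 2·0 = 0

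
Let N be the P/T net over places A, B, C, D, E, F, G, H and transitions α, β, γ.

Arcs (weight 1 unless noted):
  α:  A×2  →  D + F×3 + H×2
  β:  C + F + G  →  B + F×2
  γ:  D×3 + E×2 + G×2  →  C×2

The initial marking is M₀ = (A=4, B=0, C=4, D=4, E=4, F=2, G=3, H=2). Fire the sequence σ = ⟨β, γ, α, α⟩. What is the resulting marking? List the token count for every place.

step 1: fire β:  (A=4, B=0, C=4, D=4, E=4, F=2, G=3, H=2) → (A=4, B=1, C=3, D=4, E=4, F=3, G=2, H=2)
step 2: fire γ:  (A=4, B=1, C=3, D=4, E=4, F=3, G=2, H=2) → (A=4, B=1, C=5, D=1, E=2, F=3, G=0, H=2)
step 3: fire α:  (A=4, B=1, C=5, D=1, E=2, F=3, G=0, H=2) → (A=2, B=1, C=5, D=2, E=2, F=6, G=0, H=4)
step 4: fire α:  (A=2, B=1, C=5, D=2, E=2, F=6, G=0, H=4) → (A=0, B=1, C=5, D=3, E=2, F=9, G=0, H=6)

(A=0, B=1, C=5, D=3, E=2, F=9, G=0, H=6)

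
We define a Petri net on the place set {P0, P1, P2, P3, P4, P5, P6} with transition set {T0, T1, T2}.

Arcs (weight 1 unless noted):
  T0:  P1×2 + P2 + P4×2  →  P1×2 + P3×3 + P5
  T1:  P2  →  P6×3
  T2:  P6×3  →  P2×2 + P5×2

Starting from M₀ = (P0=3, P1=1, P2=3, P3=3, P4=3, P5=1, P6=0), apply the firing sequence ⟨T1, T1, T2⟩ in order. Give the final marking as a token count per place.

(P0=3, P1=1, P2=3, P3=3, P4=3, P5=3, P6=3)

step 1: fire T1:  (P0=3, P1=1, P2=3, P3=3, P4=3, P5=1, P6=0) → (P0=3, P1=1, P2=2, P3=3, P4=3, P5=1, P6=3)
step 2: fire T1:  (P0=3, P1=1, P2=2, P3=3, P4=3, P5=1, P6=3) → (P0=3, P1=1, P2=1, P3=3, P4=3, P5=1, P6=6)
step 3: fire T2:  (P0=3, P1=1, P2=1, P3=3, P4=3, P5=1, P6=6) → (P0=3, P1=1, P2=3, P3=3, P4=3, P5=3, P6=3)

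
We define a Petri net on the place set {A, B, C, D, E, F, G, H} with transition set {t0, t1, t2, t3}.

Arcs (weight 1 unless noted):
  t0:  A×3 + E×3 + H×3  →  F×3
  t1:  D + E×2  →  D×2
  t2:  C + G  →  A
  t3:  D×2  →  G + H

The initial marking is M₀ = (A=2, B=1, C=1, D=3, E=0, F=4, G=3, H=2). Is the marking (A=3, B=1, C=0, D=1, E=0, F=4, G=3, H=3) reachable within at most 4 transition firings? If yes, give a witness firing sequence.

step 1: fire t2:  (A=2, B=1, C=1, D=3, E=0, F=4, G=3, H=2) → (A=3, B=1, C=0, D=3, E=0, F=4, G=2, H=2)
step 2: fire t3:  (A=3, B=1, C=0, D=3, E=0, F=4, G=2, H=2) → (A=3, B=1, C=0, D=1, E=0, F=4, G=3, H=3)

YES — reachable via ⟨t2, t3⟩ (2 firings)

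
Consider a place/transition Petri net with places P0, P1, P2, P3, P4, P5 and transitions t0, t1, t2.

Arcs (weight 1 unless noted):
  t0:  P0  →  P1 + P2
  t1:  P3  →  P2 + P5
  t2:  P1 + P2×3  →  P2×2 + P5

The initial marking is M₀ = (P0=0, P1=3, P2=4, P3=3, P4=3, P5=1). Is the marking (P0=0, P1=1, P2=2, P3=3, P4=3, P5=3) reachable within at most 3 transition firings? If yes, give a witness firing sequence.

YES — reachable via ⟨t2, t2⟩ (2 firings)

step 1: fire t2:  (P0=0, P1=3, P2=4, P3=3, P4=3, P5=1) → (P0=0, P1=2, P2=3, P3=3, P4=3, P5=2)
step 2: fire t2:  (P0=0, P1=2, P2=3, P3=3, P4=3, P5=2) → (P0=0, P1=1, P2=2, P3=3, P4=3, P5=3)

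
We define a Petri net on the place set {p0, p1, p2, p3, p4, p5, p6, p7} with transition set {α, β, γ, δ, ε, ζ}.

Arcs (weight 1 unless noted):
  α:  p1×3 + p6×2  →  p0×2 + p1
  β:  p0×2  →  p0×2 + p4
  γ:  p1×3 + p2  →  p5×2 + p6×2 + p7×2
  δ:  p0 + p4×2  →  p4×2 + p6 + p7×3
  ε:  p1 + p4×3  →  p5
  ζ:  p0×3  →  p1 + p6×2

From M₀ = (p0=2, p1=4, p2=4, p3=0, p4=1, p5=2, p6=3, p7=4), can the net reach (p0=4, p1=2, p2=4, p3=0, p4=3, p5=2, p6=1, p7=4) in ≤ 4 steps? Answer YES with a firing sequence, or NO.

step 1: fire α:  (p0=2, p1=4, p2=4, p3=0, p4=1, p5=2, p6=3, p7=4) → (p0=4, p1=2, p2=4, p3=0, p4=1, p5=2, p6=1, p7=4)
step 2: fire β:  (p0=4, p1=2, p2=4, p3=0, p4=1, p5=2, p6=1, p7=4) → (p0=4, p1=2, p2=4, p3=0, p4=2, p5=2, p6=1, p7=4)
step 3: fire β:  (p0=4, p1=2, p2=4, p3=0, p4=2, p5=2, p6=1, p7=4) → (p0=4, p1=2, p2=4, p3=0, p4=3, p5=2, p6=1, p7=4)

YES — reachable via ⟨α, β, β⟩ (3 firings)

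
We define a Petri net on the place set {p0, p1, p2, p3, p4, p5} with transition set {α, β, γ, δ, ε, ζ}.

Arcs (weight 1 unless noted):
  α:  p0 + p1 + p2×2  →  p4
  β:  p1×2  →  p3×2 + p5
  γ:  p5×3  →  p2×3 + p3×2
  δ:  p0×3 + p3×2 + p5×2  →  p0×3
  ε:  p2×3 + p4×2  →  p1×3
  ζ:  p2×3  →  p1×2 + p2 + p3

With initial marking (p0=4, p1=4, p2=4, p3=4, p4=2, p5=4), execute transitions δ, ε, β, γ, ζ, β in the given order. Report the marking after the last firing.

(p0=4, p1=5, p2=2, p3=9, p4=0, p5=1)

step 1: fire δ:  (p0=4, p1=4, p2=4, p3=4, p4=2, p5=4) → (p0=4, p1=4, p2=4, p3=2, p4=2, p5=2)
step 2: fire ε:  (p0=4, p1=4, p2=4, p3=2, p4=2, p5=2) → (p0=4, p1=7, p2=1, p3=2, p4=0, p5=2)
step 3: fire β:  (p0=4, p1=7, p2=1, p3=2, p4=0, p5=2) → (p0=4, p1=5, p2=1, p3=4, p4=0, p5=3)
step 4: fire γ:  (p0=4, p1=5, p2=1, p3=4, p4=0, p5=3) → (p0=4, p1=5, p2=4, p3=6, p4=0, p5=0)
step 5: fire ζ:  (p0=4, p1=5, p2=4, p3=6, p4=0, p5=0) → (p0=4, p1=7, p2=2, p3=7, p4=0, p5=0)
step 6: fire β:  (p0=4, p1=7, p2=2, p3=7, p4=0, p5=0) → (p0=4, p1=5, p2=2, p3=9, p4=0, p5=1)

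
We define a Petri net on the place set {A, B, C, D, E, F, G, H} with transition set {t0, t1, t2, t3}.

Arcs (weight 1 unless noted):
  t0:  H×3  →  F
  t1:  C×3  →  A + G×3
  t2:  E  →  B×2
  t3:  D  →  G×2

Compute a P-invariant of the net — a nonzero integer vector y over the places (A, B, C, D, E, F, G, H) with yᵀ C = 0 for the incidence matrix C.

Incidence matrix C (rows=places, cols=transitions):
       t0   t1   t2   t3
    A   0    1    0    0
    B   0    0    2    0
    C   0   -3    0    0
    D   0    0    0   -1
    E   0    0   -1    0
    F   1    0    0    0
    G   0    3    0    2
    H  -3    0    0    0

Candidate y = [3, 0, 1, 0, 0, 0, 0, 0]; check y·C column-wise:
  col t0: 3·0 + 1·0 + 0·1 + 0·-3 = 0
  col t1: 3·1 + 1·-3 + 0·3 = 0
  col t2: 3·0 + 0·2 + 1·0 + 0·-1 = 0
  col t3: 3·0 + 1·0 + 0·-1 + 0·2 = 0

y = (A:3, B:0, C:1, D:0, E:0, F:0, G:0, H:0)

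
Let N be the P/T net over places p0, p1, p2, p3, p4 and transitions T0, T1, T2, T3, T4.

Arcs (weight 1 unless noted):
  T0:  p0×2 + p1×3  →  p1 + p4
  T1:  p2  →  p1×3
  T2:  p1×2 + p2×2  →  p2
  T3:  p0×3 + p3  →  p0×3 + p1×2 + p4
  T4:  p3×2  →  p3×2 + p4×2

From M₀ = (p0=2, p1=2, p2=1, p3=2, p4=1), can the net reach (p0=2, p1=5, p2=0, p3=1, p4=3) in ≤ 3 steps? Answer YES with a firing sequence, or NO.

depth 0: 1 marking
depth 1: 3 markings reached so far
depth 2: 6 markings reached so far
depth 3: 9 markings reached so far
target is not among the 9 markings reachable within 3 steps

NO — not reachable within 3 firings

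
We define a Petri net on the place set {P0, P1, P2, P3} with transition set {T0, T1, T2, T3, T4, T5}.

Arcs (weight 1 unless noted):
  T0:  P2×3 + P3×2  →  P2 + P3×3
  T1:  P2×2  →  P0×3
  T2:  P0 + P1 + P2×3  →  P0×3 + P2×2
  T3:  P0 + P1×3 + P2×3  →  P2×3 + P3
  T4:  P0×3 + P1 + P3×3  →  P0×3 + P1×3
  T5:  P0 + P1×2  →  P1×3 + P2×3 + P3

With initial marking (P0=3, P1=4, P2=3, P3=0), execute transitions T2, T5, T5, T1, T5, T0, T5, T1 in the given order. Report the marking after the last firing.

(P0=7, P1=7, P2=8, P3=5)

step 1: fire T2:  (P0=3, P1=4, P2=3, P3=0) → (P0=5, P1=3, P2=2, P3=0)
step 2: fire T5:  (P0=5, P1=3, P2=2, P3=0) → (P0=4, P1=4, P2=5, P3=1)
step 3: fire T5:  (P0=4, P1=4, P2=5, P3=1) → (P0=3, P1=5, P2=8, P3=2)
step 4: fire T1:  (P0=3, P1=5, P2=8, P3=2) → (P0=6, P1=5, P2=6, P3=2)
step 5: fire T5:  (P0=6, P1=5, P2=6, P3=2) → (P0=5, P1=6, P2=9, P3=3)
step 6: fire T0:  (P0=5, P1=6, P2=9, P3=3) → (P0=5, P1=6, P2=7, P3=4)
step 7: fire T5:  (P0=5, P1=6, P2=7, P3=4) → (P0=4, P1=7, P2=10, P3=5)
step 8: fire T1:  (P0=4, P1=7, P2=10, P3=5) → (P0=7, P1=7, P2=8, P3=5)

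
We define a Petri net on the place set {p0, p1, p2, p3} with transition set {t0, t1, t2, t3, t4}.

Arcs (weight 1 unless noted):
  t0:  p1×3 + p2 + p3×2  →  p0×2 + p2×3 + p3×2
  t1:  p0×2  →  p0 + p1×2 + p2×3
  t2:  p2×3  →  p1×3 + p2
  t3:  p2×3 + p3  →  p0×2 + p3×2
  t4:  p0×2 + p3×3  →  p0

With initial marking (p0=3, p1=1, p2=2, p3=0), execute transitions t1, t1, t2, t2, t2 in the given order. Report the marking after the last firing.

(p0=1, p1=14, p2=2, p3=0)

step 1: fire t1:  (p0=3, p1=1, p2=2, p3=0) → (p0=2, p1=3, p2=5, p3=0)
step 2: fire t1:  (p0=2, p1=3, p2=5, p3=0) → (p0=1, p1=5, p2=8, p3=0)
step 3: fire t2:  (p0=1, p1=5, p2=8, p3=0) → (p0=1, p1=8, p2=6, p3=0)
step 4: fire t2:  (p0=1, p1=8, p2=6, p3=0) → (p0=1, p1=11, p2=4, p3=0)
step 5: fire t2:  (p0=1, p1=11, p2=4, p3=0) → (p0=1, p1=14, p2=2, p3=0)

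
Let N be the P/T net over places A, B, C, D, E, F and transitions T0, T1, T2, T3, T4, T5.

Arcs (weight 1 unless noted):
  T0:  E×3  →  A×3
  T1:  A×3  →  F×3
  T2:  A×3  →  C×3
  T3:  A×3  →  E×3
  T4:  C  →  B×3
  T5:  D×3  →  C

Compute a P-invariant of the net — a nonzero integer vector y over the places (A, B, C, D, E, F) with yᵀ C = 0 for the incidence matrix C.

Incidence matrix C (rows=places, cols=transitions):
       T0   T1   T2   T3   T4   T5
    A   3   -3   -3   -3    0    0
    B   0    0    0    0    3    0
    C   0    0    3    0   -1    1
    D   0    0    0    0    0   -3
    E  -3    0    0    3    0    0
    F   0    3    0    0    0    0

Candidate y = [3, 1, 3, 1, 3, 3]; check y·C column-wise:
  col T0: 3·3 + 1·0 + 3·0 + 1·0 + 3·-3 + 3·0 = 0
  col T1: 3·-3 + 1·0 + 3·0 + 1·0 + 3·0 + 3·3 = 0
  col T2: 3·-3 + 1·0 + 3·3 + 1·0 + 3·0 + 3·0 = 0
  col T3: 3·-3 + 1·0 + 3·0 + 1·0 + 3·3 + 3·0 = 0
  col T4: 3·0 + 1·3 + 3·-1 + 1·0 + 3·0 + 3·0 = 0
  col T5: 3·0 + 1·0 + 3·1 + 1·-3 + 3·0 + 3·0 = 0

y = (A:3, B:1, C:3, D:1, E:3, F:3)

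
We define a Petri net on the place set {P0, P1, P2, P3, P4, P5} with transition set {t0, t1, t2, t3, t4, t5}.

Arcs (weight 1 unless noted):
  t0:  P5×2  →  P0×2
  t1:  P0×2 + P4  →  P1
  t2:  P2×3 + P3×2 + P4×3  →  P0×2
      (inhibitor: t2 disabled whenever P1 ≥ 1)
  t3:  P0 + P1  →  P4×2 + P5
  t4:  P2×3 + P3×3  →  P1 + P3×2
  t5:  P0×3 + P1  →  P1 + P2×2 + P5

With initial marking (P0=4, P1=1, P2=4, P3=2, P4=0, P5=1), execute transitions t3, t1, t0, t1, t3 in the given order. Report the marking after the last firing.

step 1: fire t3:  (P0=4, P1=1, P2=4, P3=2, P4=0, P5=1) → (P0=3, P1=0, P2=4, P3=2, P4=2, P5=2)
step 2: fire t1:  (P0=3, P1=0, P2=4, P3=2, P4=2, P5=2) → (P0=1, P1=1, P2=4, P3=2, P4=1, P5=2)
step 3: fire t0:  (P0=1, P1=1, P2=4, P3=2, P4=1, P5=2) → (P0=3, P1=1, P2=4, P3=2, P4=1, P5=0)
step 4: fire t1:  (P0=3, P1=1, P2=4, P3=2, P4=1, P5=0) → (P0=1, P1=2, P2=4, P3=2, P4=0, P5=0)
step 5: fire t3:  (P0=1, P1=2, P2=4, P3=2, P4=0, P5=0) → (P0=0, P1=1, P2=4, P3=2, P4=2, P5=1)

(P0=0, P1=1, P2=4, P3=2, P4=2, P5=1)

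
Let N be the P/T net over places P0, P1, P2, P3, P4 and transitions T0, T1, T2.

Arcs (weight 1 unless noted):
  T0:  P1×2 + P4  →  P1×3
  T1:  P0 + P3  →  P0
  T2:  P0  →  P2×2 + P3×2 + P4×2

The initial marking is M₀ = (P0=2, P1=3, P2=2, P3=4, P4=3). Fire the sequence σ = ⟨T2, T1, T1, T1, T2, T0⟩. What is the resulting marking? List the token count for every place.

step 1: fire T2:  (P0=2, P1=3, P2=2, P3=4, P4=3) → (P0=1, P1=3, P2=4, P3=6, P4=5)
step 2: fire T1:  (P0=1, P1=3, P2=4, P3=6, P4=5) → (P0=1, P1=3, P2=4, P3=5, P4=5)
step 3: fire T1:  (P0=1, P1=3, P2=4, P3=5, P4=5) → (P0=1, P1=3, P2=4, P3=4, P4=5)
step 4: fire T1:  (P0=1, P1=3, P2=4, P3=4, P4=5) → (P0=1, P1=3, P2=4, P3=3, P4=5)
step 5: fire T2:  (P0=1, P1=3, P2=4, P3=3, P4=5) → (P0=0, P1=3, P2=6, P3=5, P4=7)
step 6: fire T0:  (P0=0, P1=3, P2=6, P3=5, P4=7) → (P0=0, P1=4, P2=6, P3=5, P4=6)

(P0=0, P1=4, P2=6, P3=5, P4=6)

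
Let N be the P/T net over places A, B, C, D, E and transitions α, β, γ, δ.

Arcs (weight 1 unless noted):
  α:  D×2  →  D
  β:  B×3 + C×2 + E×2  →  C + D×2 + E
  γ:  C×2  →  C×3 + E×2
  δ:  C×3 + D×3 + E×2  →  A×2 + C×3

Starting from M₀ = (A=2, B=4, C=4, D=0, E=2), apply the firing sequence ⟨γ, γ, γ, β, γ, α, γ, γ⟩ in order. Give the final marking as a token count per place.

step 1: fire γ:  (A=2, B=4, C=4, D=0, E=2) → (A=2, B=4, C=5, D=0, E=4)
step 2: fire γ:  (A=2, B=4, C=5, D=0, E=4) → (A=2, B=4, C=6, D=0, E=6)
step 3: fire γ:  (A=2, B=4, C=6, D=0, E=6) → (A=2, B=4, C=7, D=0, E=8)
step 4: fire β:  (A=2, B=4, C=7, D=0, E=8) → (A=2, B=1, C=6, D=2, E=7)
step 5: fire γ:  (A=2, B=1, C=6, D=2, E=7) → (A=2, B=1, C=7, D=2, E=9)
step 6: fire α:  (A=2, B=1, C=7, D=2, E=9) → (A=2, B=1, C=7, D=1, E=9)
step 7: fire γ:  (A=2, B=1, C=7, D=1, E=9) → (A=2, B=1, C=8, D=1, E=11)
step 8: fire γ:  (A=2, B=1, C=8, D=1, E=11) → (A=2, B=1, C=9, D=1, E=13)

(A=2, B=1, C=9, D=1, E=13)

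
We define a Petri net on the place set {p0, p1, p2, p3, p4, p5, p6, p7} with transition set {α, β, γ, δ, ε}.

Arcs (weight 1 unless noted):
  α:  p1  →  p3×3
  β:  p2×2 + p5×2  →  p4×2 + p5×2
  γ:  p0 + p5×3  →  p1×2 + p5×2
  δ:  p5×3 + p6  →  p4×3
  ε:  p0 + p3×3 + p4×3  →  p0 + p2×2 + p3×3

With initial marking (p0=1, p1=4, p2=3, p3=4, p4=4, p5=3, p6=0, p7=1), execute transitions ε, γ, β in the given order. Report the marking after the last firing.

step 1: fire ε:  (p0=1, p1=4, p2=3, p3=4, p4=4, p5=3, p6=0, p7=1) → (p0=1, p1=4, p2=5, p3=4, p4=1, p5=3, p6=0, p7=1)
step 2: fire γ:  (p0=1, p1=4, p2=5, p3=4, p4=1, p5=3, p6=0, p7=1) → (p0=0, p1=6, p2=5, p3=4, p4=1, p5=2, p6=0, p7=1)
step 3: fire β:  (p0=0, p1=6, p2=5, p3=4, p4=1, p5=2, p6=0, p7=1) → (p0=0, p1=6, p2=3, p3=4, p4=3, p5=2, p6=0, p7=1)

(p0=0, p1=6, p2=3, p3=4, p4=3, p5=2, p6=0, p7=1)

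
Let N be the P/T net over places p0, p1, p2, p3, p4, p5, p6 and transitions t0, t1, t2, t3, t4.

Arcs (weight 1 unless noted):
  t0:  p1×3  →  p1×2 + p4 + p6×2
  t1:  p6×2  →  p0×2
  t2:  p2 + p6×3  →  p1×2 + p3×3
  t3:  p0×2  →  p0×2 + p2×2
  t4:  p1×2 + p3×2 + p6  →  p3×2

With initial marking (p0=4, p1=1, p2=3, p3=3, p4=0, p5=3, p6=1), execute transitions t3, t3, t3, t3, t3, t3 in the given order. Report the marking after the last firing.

(p0=4, p1=1, p2=15, p3=3, p4=0, p5=3, p6=1)

step 1: fire t3:  (p0=4, p1=1, p2=3, p3=3, p4=0, p5=3, p6=1) → (p0=4, p1=1, p2=5, p3=3, p4=0, p5=3, p6=1)
step 2: fire t3:  (p0=4, p1=1, p2=5, p3=3, p4=0, p5=3, p6=1) → (p0=4, p1=1, p2=7, p3=3, p4=0, p5=3, p6=1)
step 3: fire t3:  (p0=4, p1=1, p2=7, p3=3, p4=0, p5=3, p6=1) → (p0=4, p1=1, p2=9, p3=3, p4=0, p5=3, p6=1)
step 4: fire t3:  (p0=4, p1=1, p2=9, p3=3, p4=0, p5=3, p6=1) → (p0=4, p1=1, p2=11, p3=3, p4=0, p5=3, p6=1)
step 5: fire t3:  (p0=4, p1=1, p2=11, p3=3, p4=0, p5=3, p6=1) → (p0=4, p1=1, p2=13, p3=3, p4=0, p5=3, p6=1)
step 6: fire t3:  (p0=4, p1=1, p2=13, p3=3, p4=0, p5=3, p6=1) → (p0=4, p1=1, p2=15, p3=3, p4=0, p5=3, p6=1)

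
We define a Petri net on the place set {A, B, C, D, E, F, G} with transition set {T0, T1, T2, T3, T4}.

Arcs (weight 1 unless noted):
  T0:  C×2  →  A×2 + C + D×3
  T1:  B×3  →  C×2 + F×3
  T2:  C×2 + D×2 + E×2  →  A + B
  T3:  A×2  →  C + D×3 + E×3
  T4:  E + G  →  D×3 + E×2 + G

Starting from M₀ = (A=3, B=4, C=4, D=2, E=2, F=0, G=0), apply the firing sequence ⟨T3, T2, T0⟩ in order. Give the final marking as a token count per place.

step 1: fire T3:  (A=3, B=4, C=4, D=2, E=2, F=0, G=0) → (A=1, B=4, C=5, D=5, E=5, F=0, G=0)
step 2: fire T2:  (A=1, B=4, C=5, D=5, E=5, F=0, G=0) → (A=2, B=5, C=3, D=3, E=3, F=0, G=0)
step 3: fire T0:  (A=2, B=5, C=3, D=3, E=3, F=0, G=0) → (A=4, B=5, C=2, D=6, E=3, F=0, G=0)

(A=4, B=5, C=2, D=6, E=3, F=0, G=0)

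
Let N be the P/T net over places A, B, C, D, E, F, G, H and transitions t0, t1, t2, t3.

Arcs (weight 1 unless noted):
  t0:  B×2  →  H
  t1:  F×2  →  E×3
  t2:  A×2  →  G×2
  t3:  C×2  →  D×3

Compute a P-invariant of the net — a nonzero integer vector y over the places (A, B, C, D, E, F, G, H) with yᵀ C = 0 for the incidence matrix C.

Incidence matrix C (rows=places, cols=transitions):
       t0   t1   t2   t3
    A   0    0   -2    0
    B  -2    0    0    0
    C   0    0    0   -2
    D   0    0    0    3
    E   0    3    0    0
    F   0   -2    0    0
    G   0    0    2    0
    H   1    0    0    0

Candidate y = [0, 0, 3, 2, 0, 0, 0, 0]; check y·C column-wise:
  col t0: 0·-2 + 3·0 + 2·0 + 0·1 = 0
  col t1: 3·0 + 2·0 + 0·3 + 0·-2 = 0
  col t2: 0·-2 + 3·0 + 2·0 + 0·2 = 0
  col t3: 3·-2 + 2·3 = 0

y = (A:0, B:0, C:3, D:2, E:0, F:0, G:0, H:0)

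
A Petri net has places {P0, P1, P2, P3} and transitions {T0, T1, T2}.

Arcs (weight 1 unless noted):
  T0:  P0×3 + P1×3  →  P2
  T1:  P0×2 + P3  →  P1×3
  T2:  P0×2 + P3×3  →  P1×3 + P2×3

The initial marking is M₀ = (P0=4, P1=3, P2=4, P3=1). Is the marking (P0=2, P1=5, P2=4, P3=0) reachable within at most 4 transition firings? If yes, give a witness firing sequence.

depth 0: 1 marking
depth 1: 3 markings reached so far
depth 2: 3 markings reached so far
(frontier empty at depth 2; search complete)
target is not among the 3 markings reachable within 4 steps

NO — not reachable within 4 firings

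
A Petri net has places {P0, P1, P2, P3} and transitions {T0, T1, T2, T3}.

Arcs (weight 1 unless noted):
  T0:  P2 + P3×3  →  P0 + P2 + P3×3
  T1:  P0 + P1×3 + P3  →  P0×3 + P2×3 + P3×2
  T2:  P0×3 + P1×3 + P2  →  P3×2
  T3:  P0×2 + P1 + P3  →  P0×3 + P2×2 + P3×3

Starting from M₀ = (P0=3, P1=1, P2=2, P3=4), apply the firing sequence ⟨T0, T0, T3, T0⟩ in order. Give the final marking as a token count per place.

step 1: fire T0:  (P0=3, P1=1, P2=2, P3=4) → (P0=4, P1=1, P2=2, P3=4)
step 2: fire T0:  (P0=4, P1=1, P2=2, P3=4) → (P0=5, P1=1, P2=2, P3=4)
step 3: fire T3:  (P0=5, P1=1, P2=2, P3=4) → (P0=6, P1=0, P2=4, P3=6)
step 4: fire T0:  (P0=6, P1=0, P2=4, P3=6) → (P0=7, P1=0, P2=4, P3=6)

(P0=7, P1=0, P2=4, P3=6)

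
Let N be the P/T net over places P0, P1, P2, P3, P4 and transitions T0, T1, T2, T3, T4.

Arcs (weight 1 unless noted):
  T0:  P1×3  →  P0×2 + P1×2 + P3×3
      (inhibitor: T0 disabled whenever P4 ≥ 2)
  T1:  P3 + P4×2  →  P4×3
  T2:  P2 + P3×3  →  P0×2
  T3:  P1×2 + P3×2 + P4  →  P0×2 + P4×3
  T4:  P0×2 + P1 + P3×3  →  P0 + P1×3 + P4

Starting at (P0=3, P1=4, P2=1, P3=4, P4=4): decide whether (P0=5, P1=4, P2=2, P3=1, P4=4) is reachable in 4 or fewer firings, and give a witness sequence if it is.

depth 0: 1 marking
depth 1: 5 markings reached so far
depth 2: 10 markings reached so far
depth 3: 12 markings reached so far
depth 4: 13 markings reached so far
target is not among the 13 markings reachable within 4 steps

NO — not reachable within 4 firings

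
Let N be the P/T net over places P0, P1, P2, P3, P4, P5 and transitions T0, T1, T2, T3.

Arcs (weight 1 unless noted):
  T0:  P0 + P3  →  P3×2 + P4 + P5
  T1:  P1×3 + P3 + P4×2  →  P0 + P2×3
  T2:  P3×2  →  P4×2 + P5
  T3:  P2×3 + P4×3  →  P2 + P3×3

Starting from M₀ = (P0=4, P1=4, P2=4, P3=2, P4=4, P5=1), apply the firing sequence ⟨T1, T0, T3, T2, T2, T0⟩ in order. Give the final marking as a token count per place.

(P0=3, P1=1, P2=5, P3=2, P4=5, P5=5)

step 1: fire T1:  (P0=4, P1=4, P2=4, P3=2, P4=4, P5=1) → (P0=5, P1=1, P2=7, P3=1, P4=2, P5=1)
step 2: fire T0:  (P0=5, P1=1, P2=7, P3=1, P4=2, P5=1) → (P0=4, P1=1, P2=7, P3=2, P4=3, P5=2)
step 3: fire T3:  (P0=4, P1=1, P2=7, P3=2, P4=3, P5=2) → (P0=4, P1=1, P2=5, P3=5, P4=0, P5=2)
step 4: fire T2:  (P0=4, P1=1, P2=5, P3=5, P4=0, P5=2) → (P0=4, P1=1, P2=5, P3=3, P4=2, P5=3)
step 5: fire T2:  (P0=4, P1=1, P2=5, P3=3, P4=2, P5=3) → (P0=4, P1=1, P2=5, P3=1, P4=4, P5=4)
step 6: fire T0:  (P0=4, P1=1, P2=5, P3=1, P4=4, P5=4) → (P0=3, P1=1, P2=5, P3=2, P4=5, P5=5)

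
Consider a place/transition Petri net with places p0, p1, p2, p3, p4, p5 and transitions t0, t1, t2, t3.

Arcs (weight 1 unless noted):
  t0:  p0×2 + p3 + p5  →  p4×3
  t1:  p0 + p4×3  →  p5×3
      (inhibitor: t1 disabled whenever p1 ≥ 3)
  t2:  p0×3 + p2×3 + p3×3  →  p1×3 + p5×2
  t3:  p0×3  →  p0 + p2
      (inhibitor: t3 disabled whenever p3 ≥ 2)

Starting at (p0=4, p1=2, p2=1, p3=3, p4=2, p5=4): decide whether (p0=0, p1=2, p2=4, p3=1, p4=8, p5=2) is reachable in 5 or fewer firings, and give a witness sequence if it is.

NO — not reachable within 5 firings

depth 0: 1 marking
depth 1: 2 markings reached so far
depth 2: 4 markings reached so far
depth 3: 4 markings reached so far
(frontier empty at depth 3; search complete)
target is not among the 4 markings reachable within 5 steps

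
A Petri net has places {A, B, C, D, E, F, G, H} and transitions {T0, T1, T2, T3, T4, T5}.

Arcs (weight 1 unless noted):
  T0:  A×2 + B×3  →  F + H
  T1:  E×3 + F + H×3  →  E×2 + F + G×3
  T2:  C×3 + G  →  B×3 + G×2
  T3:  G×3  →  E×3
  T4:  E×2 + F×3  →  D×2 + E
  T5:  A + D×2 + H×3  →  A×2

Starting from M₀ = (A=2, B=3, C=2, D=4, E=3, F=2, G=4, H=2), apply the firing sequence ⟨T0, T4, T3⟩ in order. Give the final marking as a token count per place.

step 1: fire T0:  (A=2, B=3, C=2, D=4, E=3, F=2, G=4, H=2) → (A=0, B=0, C=2, D=4, E=3, F=3, G=4, H=3)
step 2: fire T4:  (A=0, B=0, C=2, D=4, E=3, F=3, G=4, H=3) → (A=0, B=0, C=2, D=6, E=2, F=0, G=4, H=3)
step 3: fire T3:  (A=0, B=0, C=2, D=6, E=2, F=0, G=4, H=3) → (A=0, B=0, C=2, D=6, E=5, F=0, G=1, H=3)

(A=0, B=0, C=2, D=6, E=5, F=0, G=1, H=3)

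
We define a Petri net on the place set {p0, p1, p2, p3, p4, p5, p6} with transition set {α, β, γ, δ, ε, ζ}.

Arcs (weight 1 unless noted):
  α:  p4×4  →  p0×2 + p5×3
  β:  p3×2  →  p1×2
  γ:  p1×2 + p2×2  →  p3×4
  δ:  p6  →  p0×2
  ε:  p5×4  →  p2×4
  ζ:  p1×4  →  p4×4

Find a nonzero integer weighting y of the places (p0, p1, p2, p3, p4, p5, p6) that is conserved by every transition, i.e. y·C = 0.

Incidence matrix C (rows=places, cols=transitions):
        α    β    γ    δ    ε    ζ
   p0   2    0    0    2    0    0
   p1   0    2   -2    0    0   -4
   p2   0    0   -2    0    4    0
   p3   0   -2    4    0    0    0
   p4  -4    0    0    0    0    4
   p5   3    0    0    0   -4    0
   p6   0    0    0   -1    0    0

Candidate y = [1, 2, 2, 2, 2, 2, 2]; check y·C column-wise:
  col α: 1·2 + 2·0 + 2·0 + 2·0 + 2·-4 + 2·3 + 2·0 = 0
  col β: 1·0 + 2·2 + 2·0 + 2·-2 + 2·0 + 2·0 + 2·0 = 0
  col γ: 1·0 + 2·-2 + 2·-2 + 2·4 + 2·0 + 2·0 + 2·0 = 0
  col δ: 1·2 + 2·0 + 2·0 + 2·0 + 2·0 + 2·0 + 2·-1 = 0
  col ε: 1·0 + 2·0 + 2·4 + 2·0 + 2·0 + 2·-4 + 2·0 = 0
  col ζ: 1·0 + 2·-4 + 2·0 + 2·0 + 2·4 + 2·0 + 2·0 = 0

y = (p0:1, p1:2, p2:2, p3:2, p4:2, p5:2, p6:2)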